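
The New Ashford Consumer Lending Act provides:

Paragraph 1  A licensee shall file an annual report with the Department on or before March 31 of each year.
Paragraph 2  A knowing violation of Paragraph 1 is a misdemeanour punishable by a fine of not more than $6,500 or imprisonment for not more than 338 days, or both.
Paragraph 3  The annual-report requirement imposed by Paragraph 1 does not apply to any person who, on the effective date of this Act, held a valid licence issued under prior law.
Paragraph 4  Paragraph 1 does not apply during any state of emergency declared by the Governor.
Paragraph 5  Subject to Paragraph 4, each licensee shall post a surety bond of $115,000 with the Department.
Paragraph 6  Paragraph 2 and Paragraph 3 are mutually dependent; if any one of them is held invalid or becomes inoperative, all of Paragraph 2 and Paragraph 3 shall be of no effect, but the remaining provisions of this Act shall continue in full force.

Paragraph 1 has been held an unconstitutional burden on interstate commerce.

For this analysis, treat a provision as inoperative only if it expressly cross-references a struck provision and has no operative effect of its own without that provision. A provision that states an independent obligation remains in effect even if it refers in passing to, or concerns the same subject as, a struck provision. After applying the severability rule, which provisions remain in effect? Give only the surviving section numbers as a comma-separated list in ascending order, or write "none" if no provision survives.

Paragraph 1 is struck. Paragraph 2 merely fixes the criminal penalty for violating Paragraph 1; with Paragraph 1 gone it has nothing to operate on and falls away. Paragraph 3 merely fixes the grandfather exemption from Paragraph 1; with Paragraph 1 gone it has nothing to operate on and falls away. Paragraph 4 merely fixes the emergency suspension of Paragraph 1; with Paragraph 1 gone it has nothing to operate on and falls away. Paragraph 5 mentions Paragraph 4 but its own obligation stands independently of Paragraph 4, so Paragraph 5 is not affected. Paragraph 6 declares Paragraph 2 and Paragraph 3 mutually dependent; since one of them has fallen, all of them are of no effect. The remainder continues in force under Paragraph 6. Paragraph 5 and Paragraph 6 remain in effect.

5, 6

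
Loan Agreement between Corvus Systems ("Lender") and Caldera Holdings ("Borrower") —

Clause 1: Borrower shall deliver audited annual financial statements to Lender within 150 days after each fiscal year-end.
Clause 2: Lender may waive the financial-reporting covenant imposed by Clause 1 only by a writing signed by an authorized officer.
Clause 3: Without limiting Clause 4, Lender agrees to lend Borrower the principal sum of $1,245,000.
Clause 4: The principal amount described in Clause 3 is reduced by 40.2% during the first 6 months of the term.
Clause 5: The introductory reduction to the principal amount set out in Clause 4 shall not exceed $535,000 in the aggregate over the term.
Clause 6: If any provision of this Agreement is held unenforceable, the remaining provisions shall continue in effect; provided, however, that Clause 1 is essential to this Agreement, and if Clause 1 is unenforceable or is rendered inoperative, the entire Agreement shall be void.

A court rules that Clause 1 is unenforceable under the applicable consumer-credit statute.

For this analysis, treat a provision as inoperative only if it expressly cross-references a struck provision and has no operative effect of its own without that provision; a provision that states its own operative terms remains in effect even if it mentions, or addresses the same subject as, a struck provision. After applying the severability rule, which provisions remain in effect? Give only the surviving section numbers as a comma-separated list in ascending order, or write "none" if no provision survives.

none

Clause 1 is struck. Clause 2 has no operative effect of its own apart from Clause 1 and is therefore inoperative. Clause 6 makes Clause 1 an essential term, and Clause 1 is the provision held invalid; under Clause 6, the entire Agreement is therefore void. No provision of the Agreement survives.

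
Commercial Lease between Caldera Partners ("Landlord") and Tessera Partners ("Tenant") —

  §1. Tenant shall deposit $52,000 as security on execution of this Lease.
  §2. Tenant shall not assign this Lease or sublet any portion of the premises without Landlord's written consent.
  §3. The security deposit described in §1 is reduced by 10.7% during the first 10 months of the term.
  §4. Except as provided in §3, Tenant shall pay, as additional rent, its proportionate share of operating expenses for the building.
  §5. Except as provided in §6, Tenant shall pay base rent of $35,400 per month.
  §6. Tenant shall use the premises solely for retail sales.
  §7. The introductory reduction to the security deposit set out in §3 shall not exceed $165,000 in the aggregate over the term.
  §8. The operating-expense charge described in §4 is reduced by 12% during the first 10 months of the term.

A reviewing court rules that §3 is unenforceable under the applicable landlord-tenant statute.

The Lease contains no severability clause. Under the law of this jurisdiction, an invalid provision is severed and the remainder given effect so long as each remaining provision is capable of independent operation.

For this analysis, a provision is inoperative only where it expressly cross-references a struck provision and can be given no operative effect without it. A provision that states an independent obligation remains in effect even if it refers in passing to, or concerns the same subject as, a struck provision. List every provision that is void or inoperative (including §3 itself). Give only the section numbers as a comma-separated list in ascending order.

§3 is struck. The whole of §7 is the aggregate cap on the introductory reduction to the security deposit, defined by reference to §3, so §7 cannot stand once §3 is removed. Although §4 refers to §3, its operative terms do not depend on §3, so it remains in effect. With no severability clause, the stated default rule severs what cannot stand and enforces each remaining provision that can operate on its own. The provisions still in force are §1, §2, §4, §5, §6, and §8.

3, 7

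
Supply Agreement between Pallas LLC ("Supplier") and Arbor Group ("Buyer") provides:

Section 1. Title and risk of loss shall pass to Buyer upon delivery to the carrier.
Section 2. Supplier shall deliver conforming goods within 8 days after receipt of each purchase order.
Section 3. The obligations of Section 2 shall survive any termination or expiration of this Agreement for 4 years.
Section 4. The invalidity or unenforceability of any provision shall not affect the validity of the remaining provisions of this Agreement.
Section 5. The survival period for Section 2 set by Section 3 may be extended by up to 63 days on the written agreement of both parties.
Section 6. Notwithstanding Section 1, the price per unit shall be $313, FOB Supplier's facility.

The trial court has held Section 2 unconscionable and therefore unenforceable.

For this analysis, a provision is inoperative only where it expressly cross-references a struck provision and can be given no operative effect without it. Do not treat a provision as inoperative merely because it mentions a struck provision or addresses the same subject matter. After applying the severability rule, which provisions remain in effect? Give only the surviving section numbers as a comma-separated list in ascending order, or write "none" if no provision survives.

1, 4, 6

Section 2 is struck. Section 3 merely fixes the survival period for Section 2; with Section 2 gone it has nothing to operate on and falls away. Section 5 does nothing except set the extension of the survival period for Section 2 by reference to Section 3; with Section 3 gone it has no independent effect and is inoperative. Section 4 is a severability clause and preserves every provision that can still be given independent effect. The provisions still in force are Section 1, Section 4, and Section 6.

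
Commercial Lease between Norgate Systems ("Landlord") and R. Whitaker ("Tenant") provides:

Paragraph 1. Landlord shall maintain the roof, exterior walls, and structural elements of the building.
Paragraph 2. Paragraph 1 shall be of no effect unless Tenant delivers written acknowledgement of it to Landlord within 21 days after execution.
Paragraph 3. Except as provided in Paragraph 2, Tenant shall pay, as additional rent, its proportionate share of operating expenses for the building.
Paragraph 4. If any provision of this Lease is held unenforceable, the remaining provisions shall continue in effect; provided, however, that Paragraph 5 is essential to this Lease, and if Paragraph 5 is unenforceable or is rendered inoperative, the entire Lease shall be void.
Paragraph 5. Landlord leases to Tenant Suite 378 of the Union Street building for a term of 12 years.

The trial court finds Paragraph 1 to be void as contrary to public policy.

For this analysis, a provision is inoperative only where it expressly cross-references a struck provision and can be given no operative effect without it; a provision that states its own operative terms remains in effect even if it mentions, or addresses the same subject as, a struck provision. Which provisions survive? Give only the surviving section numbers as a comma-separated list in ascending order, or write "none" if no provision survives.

3, 4, 5

Paragraph 1 is struck. Paragraph 2 merely fixes the acknowledgement condition for Paragraph 1; with Paragraph 1 gone it has nothing to operate on and falls away. Paragraph 3 mentions Paragraph 2 but its own obligation stands independently of Paragraph 2, so Paragraph 3 is not affected. Paragraph 4 makes Paragraph 5 an essential term, but Paragraph 5 is unaffected, so the severability proviso in Paragraph 4 preserves the remaining provisions. That leaves Paragraph 3, Paragraph 4, and Paragraph 5 in effect.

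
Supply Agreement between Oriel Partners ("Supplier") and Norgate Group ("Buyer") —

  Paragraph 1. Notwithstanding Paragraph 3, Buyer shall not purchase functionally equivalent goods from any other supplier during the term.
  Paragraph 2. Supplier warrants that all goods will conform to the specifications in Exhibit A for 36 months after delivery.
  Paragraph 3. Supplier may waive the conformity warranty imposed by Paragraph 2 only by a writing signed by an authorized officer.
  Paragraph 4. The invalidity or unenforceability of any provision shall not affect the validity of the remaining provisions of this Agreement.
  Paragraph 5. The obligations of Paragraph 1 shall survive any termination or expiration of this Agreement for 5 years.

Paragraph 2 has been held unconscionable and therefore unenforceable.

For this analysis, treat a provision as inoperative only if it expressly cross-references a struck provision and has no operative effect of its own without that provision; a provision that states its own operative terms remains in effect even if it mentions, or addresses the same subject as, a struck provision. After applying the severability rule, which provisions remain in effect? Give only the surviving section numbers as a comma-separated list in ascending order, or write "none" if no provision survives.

Paragraph 2 is struck. Paragraph 3 merely fixes the waiver condition for Paragraph 2; with Paragraph 2 gone it has nothing to operate on and falls away. Although Paragraph 1 refers to Paragraph 3, its operative terms do not depend on Paragraph 3, so it remains in effect. Under the severability clause in Paragraph 4, the remaining provisions continue in force. Paragraph 1, Paragraph 4, and Paragraph 5 remain in effect.

1, 4, 5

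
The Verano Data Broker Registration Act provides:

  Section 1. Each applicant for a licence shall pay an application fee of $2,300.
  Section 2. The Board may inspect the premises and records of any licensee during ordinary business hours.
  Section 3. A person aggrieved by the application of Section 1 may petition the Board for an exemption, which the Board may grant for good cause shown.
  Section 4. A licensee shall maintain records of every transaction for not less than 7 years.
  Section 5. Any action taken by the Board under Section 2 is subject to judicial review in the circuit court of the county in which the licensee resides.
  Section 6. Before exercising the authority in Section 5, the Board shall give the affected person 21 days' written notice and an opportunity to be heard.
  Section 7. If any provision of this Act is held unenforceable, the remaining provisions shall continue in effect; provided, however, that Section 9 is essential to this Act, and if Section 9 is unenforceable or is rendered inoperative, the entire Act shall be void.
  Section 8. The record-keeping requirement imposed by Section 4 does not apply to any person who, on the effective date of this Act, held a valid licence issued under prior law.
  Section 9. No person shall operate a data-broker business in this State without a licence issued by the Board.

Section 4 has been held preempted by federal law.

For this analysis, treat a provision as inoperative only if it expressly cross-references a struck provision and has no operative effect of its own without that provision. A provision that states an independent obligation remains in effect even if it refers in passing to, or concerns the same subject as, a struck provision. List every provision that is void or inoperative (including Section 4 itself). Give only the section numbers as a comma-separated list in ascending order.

Section 4 is struck. Section 8 operates only by reference to Section 4, so it falls with Section 4. Section 7 makes Section 9 an essential term, but Section 9 is unaffected, so the severability proviso in Section 7 preserves the remaining provisions. That leaves Section 1, Section 2, Section 3, Section 5, Section 6, Section 7, and Section 9 in effect.

4, 8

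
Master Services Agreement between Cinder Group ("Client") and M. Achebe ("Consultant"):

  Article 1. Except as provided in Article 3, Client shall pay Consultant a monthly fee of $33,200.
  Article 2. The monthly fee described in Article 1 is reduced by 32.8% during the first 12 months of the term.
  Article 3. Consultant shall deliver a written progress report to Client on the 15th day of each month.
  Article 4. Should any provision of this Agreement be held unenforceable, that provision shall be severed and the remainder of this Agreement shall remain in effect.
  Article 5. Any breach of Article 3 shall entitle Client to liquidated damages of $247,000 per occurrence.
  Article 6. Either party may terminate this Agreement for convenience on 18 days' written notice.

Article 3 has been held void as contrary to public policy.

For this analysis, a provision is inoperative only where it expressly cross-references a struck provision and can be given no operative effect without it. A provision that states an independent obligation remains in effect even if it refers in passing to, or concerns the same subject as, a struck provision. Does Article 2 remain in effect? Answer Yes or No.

Article 3 is struck. The whole of Article 5 is the liquidated-damages amount, defined by reference to Article 3, so Article 5 cannot stand once Article 3 is removed. Article 1 mentions Article 3 but its own obligation stands independently of Article 3, so Article 1 is not affected. Under the severability clause in Article 4, the remaining provisions continue in force. Article 1, Article 2, Article 4, and Article 6 remain in effect. Article 2 is among the surviving provisions, so the answer is yes.

Yes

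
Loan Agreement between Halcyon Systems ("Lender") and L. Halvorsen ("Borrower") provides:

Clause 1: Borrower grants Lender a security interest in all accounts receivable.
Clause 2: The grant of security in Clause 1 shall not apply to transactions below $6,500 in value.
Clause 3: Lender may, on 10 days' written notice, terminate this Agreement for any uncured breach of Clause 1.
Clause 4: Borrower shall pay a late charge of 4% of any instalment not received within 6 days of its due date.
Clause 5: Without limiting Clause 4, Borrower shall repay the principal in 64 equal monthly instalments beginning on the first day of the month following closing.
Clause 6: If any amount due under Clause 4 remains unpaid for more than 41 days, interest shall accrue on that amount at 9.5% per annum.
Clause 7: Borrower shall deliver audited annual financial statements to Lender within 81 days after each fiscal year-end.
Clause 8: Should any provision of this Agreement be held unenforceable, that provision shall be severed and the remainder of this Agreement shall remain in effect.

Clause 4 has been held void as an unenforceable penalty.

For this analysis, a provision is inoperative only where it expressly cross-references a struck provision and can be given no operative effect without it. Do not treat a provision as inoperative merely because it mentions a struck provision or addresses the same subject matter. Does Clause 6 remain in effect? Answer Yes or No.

Clause 4 is struck. Clause 6 does nothing except set the default interest on the late charge by reference to Clause 4; with Clause 4 gone it has no independent effect and is inoperative. Although Clause 5 refers to Clause 4, its operative terms do not depend on Clause 4, so it remains in effect. Under the severability clause in Clause 8, the remaining provisions continue in force. Clause 1, Clause 2, Clause 3, Clause 5, Clause 7, and Clause 8 remain in effect. Clause 6 is among the inoperative provisions, so the answer is no.

No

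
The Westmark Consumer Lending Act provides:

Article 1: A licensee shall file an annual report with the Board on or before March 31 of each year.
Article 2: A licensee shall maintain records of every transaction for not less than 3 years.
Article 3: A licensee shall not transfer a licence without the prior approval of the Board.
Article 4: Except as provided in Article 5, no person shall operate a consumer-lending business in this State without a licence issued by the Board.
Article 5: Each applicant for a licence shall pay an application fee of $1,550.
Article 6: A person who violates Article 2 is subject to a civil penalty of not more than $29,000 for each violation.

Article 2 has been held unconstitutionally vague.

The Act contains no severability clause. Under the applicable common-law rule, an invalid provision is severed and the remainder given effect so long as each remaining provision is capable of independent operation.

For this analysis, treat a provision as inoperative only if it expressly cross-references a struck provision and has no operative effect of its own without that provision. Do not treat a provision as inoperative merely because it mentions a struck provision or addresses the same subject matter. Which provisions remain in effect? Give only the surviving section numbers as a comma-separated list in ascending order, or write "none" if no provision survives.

Article 2 is struck. Article 6 has no operative effect of its own apart from Article 2 and is therefore inoperative. With no severability clause, the stated default rule severs what cannot stand and enforces each remaining provision that can operate on its own. The provisions still in force are Article 1, Article 3, Article 4, and Article 5.

1, 3, 4, 5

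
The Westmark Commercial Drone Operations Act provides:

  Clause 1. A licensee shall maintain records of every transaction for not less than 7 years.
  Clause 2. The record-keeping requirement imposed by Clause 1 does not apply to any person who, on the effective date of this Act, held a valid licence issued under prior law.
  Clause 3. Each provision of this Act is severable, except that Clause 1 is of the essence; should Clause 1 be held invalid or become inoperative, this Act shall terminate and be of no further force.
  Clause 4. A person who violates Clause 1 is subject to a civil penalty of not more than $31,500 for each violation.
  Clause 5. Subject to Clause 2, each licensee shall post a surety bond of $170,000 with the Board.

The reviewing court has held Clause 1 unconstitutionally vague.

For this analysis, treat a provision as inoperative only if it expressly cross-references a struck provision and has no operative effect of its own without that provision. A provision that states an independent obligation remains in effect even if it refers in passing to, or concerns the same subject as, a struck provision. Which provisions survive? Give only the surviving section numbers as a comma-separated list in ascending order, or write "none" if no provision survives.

Clause 1 is struck. Clause 2 operates only by reference to Clause 1, so it falls with Clause 1. Clause 4 operates only by reference to Clause 1, so it falls with Clause 1. Clause 3 makes Clause 1 an essential term, and Clause 1 is the provision held invalid; under Clause 3, the entire Act is therefore void. No provision of the Act survives.

none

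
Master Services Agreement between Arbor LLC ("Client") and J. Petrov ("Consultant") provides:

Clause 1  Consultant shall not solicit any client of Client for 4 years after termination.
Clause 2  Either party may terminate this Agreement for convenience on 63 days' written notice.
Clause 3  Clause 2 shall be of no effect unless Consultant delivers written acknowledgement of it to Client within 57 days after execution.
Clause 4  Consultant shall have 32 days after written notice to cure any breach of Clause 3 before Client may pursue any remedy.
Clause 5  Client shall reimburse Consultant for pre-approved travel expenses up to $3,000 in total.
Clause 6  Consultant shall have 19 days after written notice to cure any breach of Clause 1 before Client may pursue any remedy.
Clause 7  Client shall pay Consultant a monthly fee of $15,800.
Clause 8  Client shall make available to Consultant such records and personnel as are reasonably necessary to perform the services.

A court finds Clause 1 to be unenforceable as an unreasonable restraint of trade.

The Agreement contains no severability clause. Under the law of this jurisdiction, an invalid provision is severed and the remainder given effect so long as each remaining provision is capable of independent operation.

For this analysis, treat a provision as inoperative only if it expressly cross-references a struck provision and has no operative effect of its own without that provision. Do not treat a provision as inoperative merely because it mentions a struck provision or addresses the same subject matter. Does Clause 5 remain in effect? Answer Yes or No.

Clause 1 is struck. Clause 6 has no operative effect of its own apart from Clause 1 and is therefore inoperative. Under the stated default rule, only provisions that cannot operate independently fall away; the rest are enforced. The provisions still in force are Clause 2, Clause 3, Clause 4, Clause 5, Clause 7, and Clause 8. Clause 5 is among the surviving provisions, so the answer is yes.

Yes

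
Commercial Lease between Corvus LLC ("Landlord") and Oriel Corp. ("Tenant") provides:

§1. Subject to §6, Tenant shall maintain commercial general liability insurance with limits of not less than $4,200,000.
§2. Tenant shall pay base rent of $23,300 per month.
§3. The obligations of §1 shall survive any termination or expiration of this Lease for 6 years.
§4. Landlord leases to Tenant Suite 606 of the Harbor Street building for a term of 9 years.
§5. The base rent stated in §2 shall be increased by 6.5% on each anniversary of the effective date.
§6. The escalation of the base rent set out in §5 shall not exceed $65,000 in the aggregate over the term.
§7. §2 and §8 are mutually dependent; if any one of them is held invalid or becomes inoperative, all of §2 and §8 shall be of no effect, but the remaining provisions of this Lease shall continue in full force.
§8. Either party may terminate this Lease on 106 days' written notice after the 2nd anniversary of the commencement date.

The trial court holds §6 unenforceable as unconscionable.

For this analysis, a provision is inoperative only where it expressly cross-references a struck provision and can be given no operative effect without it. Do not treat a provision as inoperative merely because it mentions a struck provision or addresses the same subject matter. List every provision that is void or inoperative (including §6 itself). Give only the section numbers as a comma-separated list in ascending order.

§6 is struck. §1 mentions §6 but its own obligation stands independently of §6, so §1 is not affected. No other provision's operative terms depend on §6. §7 ties §2 and §8 together, but none of those is affected here; the remaining provisions continue in force under §7. That leaves §1, §2, §3, §4, §5, §7, and §8 in effect.

6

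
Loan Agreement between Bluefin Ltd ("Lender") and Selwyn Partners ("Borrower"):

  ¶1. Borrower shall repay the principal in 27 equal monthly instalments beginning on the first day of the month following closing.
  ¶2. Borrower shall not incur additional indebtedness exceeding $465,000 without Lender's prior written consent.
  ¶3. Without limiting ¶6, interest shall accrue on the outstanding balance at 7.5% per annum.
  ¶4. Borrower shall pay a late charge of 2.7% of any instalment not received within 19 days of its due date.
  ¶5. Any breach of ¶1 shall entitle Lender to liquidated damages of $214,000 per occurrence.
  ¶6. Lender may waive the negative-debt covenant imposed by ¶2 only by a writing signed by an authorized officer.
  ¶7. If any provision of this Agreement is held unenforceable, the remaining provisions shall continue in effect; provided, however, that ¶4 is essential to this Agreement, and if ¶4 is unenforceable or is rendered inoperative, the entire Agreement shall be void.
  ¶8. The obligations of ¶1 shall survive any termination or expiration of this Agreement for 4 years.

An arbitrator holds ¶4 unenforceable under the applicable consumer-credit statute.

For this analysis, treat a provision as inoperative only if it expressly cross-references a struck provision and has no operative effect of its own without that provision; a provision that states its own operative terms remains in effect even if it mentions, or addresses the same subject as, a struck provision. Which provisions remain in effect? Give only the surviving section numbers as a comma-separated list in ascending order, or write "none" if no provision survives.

none

¶4 is struck. Nothing else in the Agreement is defined by reference to ¶4. ¶7 makes ¶4 an essential term, and ¶4 is the provision held invalid; under ¶7, the entire Agreement is therefore void. No provision of the Agreement survives.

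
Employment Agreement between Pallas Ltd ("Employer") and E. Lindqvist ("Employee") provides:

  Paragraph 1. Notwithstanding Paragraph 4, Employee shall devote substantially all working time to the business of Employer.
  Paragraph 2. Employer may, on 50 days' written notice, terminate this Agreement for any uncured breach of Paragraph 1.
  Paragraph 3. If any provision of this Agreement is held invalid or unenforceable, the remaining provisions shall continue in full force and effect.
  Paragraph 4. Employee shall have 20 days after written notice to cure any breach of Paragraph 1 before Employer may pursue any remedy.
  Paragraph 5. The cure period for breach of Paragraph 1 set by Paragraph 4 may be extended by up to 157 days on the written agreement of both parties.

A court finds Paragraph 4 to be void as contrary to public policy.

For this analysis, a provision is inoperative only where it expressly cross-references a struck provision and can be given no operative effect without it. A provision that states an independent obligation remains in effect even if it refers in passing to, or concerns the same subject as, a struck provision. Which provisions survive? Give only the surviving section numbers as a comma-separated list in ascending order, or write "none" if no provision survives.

1, 2, 3

Paragraph 4 is struck. Paragraph 5 operates only by reference to Paragraph 4, so it falls with Paragraph 4. Although Paragraph 1 refers to Paragraph 4, its operative terms do not depend on Paragraph 4, so it remains in effect. Paragraph 3 is a severability clause and preserves every provision that can still be given independent effect. That leaves Paragraph 1, Paragraph 2, and Paragraph 3 in effect.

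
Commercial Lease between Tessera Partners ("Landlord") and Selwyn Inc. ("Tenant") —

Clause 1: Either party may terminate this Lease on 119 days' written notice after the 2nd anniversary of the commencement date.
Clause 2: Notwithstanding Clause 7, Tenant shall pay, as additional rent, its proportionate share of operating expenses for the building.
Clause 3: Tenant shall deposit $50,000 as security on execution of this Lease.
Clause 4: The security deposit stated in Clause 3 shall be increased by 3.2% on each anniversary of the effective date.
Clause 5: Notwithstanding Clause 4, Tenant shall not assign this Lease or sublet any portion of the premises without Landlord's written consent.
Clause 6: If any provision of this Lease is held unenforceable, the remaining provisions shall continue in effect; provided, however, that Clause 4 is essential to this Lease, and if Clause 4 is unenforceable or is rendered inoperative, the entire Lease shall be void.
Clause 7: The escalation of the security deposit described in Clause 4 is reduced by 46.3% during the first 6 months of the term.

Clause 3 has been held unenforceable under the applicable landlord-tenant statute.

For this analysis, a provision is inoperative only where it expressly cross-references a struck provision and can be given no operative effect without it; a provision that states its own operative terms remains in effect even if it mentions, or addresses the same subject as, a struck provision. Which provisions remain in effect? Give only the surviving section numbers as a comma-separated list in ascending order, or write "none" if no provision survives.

none

Clause 3 is struck. Clause 4 has no operative effect of its own apart from Clause 3 and is therefore inoperative. The whole of Clause 7 is the introductory reduction to the escalation of the security deposit, defined by reference to Clause 4, so Clause 7 cannot stand once Clause 4 is removed. Clause 6 makes Clause 4 an essential term, and Clause 4 has been rendered inoperative by the cascade; under Clause 6, the entire Lease is therefore void. No provision of the Lease survives.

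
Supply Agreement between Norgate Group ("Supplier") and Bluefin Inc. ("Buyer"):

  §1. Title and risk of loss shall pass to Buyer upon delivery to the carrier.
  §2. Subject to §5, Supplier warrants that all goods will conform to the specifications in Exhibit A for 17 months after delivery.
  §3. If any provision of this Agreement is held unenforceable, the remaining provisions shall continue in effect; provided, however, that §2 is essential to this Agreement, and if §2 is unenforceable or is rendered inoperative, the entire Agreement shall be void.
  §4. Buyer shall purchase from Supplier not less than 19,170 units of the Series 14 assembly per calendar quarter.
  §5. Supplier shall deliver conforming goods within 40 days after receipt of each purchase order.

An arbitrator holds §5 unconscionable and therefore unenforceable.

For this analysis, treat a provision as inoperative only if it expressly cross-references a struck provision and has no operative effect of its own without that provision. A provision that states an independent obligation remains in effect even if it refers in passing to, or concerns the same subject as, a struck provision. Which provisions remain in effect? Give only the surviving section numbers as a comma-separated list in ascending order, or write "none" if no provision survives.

§5 is struck. §2 mentions §5 but its own obligation stands independently of §5, so §2 is not affected. No other provision's operative terms depend on §5. §3 makes §2 an essential term, but §2 is unaffected, so the severability proviso in §3 preserves the remaining provisions. §1, §2, §3, and §4 remain in effect.

1, 2, 3, 4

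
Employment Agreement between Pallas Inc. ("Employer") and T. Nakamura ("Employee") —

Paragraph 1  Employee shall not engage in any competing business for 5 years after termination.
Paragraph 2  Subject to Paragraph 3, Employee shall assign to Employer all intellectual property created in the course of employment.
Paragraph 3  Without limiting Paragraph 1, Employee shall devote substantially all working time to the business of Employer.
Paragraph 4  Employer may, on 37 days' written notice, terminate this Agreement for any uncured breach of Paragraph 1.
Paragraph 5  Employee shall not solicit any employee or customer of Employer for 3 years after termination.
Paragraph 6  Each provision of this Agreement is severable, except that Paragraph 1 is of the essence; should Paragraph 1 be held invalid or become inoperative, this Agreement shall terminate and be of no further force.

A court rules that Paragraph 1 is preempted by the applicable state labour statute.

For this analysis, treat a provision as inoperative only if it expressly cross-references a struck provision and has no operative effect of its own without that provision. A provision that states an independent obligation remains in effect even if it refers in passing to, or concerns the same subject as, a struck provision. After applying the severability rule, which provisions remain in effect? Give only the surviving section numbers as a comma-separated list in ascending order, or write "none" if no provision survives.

none

Paragraph 1 is struck. Paragraph 4 merely fixes the termination right for breach of Paragraph 1; with Paragraph 1 gone it has nothing to operate on and falls away. Paragraph 6 makes Paragraph 1 an essential term, and Paragraph 1 is the provision held invalid; under Paragraph 6, the entire Agreement is therefore void. No provision of the Agreement survives.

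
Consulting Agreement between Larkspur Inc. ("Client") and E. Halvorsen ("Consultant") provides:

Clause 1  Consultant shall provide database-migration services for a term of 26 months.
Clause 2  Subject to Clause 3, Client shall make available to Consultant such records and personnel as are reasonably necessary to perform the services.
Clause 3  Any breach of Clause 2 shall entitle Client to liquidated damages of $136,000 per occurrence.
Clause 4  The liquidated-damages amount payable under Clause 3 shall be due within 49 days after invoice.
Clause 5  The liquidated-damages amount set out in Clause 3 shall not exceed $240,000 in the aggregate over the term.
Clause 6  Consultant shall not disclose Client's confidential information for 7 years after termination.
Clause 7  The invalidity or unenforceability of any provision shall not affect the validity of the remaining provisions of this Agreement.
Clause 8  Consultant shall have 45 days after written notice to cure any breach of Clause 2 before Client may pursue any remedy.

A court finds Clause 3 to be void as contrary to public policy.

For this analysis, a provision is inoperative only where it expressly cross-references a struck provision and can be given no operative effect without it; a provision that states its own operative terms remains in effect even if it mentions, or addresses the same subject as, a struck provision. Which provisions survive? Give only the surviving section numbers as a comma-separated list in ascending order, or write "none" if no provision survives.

Clause 3 is struck. The whole of Clause 4 is the payment deadline for the liquidated-damages amount, defined by reference to Clause 3, so Clause 4 cannot stand once Clause 3 is removed. Clause 5 does nothing except set the aggregate cap on the liquidated-damages amount by reference to Clause 3; with Clause 3 gone it has no independent effect and is inoperative. Clause 2 mentions Clause 3 but its own obligation stands independently of Clause 3, so Clause 2 is not affected. Under the severability clause in Clause 7, the remaining provisions continue in force. The provisions still in force are Clause 1, Clause 2, Clause 6, Clause 7, and Clause 8.

1, 2, 6, 7, 8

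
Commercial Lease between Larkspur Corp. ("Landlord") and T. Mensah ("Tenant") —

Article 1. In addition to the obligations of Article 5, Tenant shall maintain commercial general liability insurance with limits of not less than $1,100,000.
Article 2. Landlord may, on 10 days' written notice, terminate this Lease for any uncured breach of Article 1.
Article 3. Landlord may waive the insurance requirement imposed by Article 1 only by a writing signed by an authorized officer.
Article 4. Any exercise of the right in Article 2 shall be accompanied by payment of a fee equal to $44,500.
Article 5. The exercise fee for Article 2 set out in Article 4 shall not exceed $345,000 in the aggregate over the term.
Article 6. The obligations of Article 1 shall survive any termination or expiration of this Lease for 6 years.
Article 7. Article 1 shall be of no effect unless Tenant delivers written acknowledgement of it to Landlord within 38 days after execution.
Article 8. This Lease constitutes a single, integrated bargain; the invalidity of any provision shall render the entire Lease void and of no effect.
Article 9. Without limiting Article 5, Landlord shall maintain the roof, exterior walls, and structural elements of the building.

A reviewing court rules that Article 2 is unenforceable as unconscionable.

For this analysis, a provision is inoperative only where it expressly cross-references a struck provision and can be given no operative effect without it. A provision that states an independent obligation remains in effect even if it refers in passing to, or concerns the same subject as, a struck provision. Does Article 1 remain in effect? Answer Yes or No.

Article 2 is struck. Article 4 has no operative effect of its own apart from Article 2 and is therefore inoperative. Article 5 does nothing except set the aggregate cap on the exercise fee for Article 2 by reference to Article 4; with Article 4 gone it has no independent effect and is inoperative. Article 8 provides that the Lease is not severable, so the invalidity of any one provision voids the entire Lease. No provision of the Lease survives. Article 1 is among the inoperative provisions, so the answer is no.

No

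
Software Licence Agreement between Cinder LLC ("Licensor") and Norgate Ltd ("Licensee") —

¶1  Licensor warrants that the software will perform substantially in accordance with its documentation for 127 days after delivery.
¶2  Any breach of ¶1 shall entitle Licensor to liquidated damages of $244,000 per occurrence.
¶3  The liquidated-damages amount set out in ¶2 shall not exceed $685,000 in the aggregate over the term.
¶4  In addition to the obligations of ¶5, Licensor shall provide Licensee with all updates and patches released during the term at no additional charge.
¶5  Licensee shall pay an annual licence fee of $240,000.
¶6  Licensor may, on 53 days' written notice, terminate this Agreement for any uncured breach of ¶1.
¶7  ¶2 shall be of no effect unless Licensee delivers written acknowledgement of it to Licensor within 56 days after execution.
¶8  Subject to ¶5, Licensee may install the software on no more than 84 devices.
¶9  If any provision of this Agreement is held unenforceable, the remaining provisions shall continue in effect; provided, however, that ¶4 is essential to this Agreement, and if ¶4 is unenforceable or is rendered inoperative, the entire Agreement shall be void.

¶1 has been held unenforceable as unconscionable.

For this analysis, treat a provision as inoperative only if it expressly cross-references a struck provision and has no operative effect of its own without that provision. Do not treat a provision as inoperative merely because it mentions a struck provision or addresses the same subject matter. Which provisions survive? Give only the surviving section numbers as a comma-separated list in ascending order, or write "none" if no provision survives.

¶1 is struck. ¶2 operates only by reference to ¶1, so it falls with ¶1. ¶6 merely fixes the termination right for breach of ¶1; with ¶1 gone it has nothing to operate on and falls away. ¶3 does nothing except set the aggregate cap on the liquidated-damages amount by reference to ¶2; with ¶2 gone it has no independent effect and is inoperative. The only function of ¶7 is the acknowledgement condition for ¶2, so it cannot stand once ¶2 is removed. ¶9 makes ¶4 an essential term, but ¶4 is unaffected, so the severability proviso in ¶9 preserves the remaining provisions. ¶4, ¶5, ¶8, and ¶9 remain in effect.

4, 5, 8, 9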